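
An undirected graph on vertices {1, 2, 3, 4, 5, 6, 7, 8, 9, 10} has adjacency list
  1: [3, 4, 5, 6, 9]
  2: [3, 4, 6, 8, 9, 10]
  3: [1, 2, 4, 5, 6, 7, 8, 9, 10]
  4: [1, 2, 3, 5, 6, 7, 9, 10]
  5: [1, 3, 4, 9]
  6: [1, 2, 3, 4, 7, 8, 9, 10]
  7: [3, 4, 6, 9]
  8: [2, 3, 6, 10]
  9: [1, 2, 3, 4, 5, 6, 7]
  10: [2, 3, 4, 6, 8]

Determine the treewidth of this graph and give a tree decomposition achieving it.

Treewidth 4.
One optimal decomposition is:
Bags: B1 = {1, 3, 4, 6, 9}  B2 = {2, 3, 4, 6, 9}  B3 = {1, 3, 4, 5, 9}  B4 = {2, 3, 4, 6, 10}  B5 = {3, 4, 6, 7, 9}  B6 = {2, 3, 6, 8, 10}
Tree: B1–B2, B1–B3, B2–B4, B2–B5, B4–B6

Every bag has size at most 5, so the width is 5 − 1 = 4 and tw(G) ≤ 4. On the other hand G contains the 5-clique {2, 3, 6, 8, 10}. A clique must lie in a single bag of any decomposition, so no decomposition can have width below 4. Combining the bounds, tw(G) = 4.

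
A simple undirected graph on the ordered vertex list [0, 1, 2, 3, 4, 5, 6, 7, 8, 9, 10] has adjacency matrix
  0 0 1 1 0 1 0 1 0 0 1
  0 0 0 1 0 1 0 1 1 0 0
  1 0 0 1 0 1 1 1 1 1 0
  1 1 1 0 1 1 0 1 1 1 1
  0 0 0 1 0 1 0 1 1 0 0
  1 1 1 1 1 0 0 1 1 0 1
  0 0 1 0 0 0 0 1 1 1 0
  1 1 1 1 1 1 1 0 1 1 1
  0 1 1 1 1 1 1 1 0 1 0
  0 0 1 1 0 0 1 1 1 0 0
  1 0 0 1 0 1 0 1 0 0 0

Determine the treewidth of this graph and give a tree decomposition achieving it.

Treewidth 4.
Bags: B1 = {2, 3, 5, 7, 8}  B2 = {0, 2, 3, 5, 7}  B3 = {1, 3, 5, 7, 8}  B4 = {3, 4, 5, 7, 8}  B5 = {2, 3, 7, 8, 9}  B6 = {0, 3, 5, 7, 10}  B7 = {2, 6, 7, 8, 9}
Tree: B1–B2, B1–B3, B1–B4, B1–B5, B2–B6, B5–B7

The largest bag has 5 vertices, giving width 4; this decomposition certifies tw(G) ≤ 4. On the other hand G contains the 5-clique {2, 3, 7, 8, 9}. A clique must lie in a single bag of any decomposition, so no decomposition can have width below 4. The upper and lower bounds meet at 4, so that is the treewidth.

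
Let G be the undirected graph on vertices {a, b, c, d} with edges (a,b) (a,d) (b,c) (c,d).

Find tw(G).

A width-2 tree decomposition is:
Bags: B1 = {b, c, d}  B2 = {a, b, d}
Tree: B1–B2
Every bag has size at most 3, so the width is 3 − 1 = 2 and tw(G) ≤ 2. Since b–c–d–a–b is a cycle in G, G is not acyclic. Forests are exactly the graphs of treewidth ≤ 1, so tw(G) ≥ 2. Combining the bounds, tw(G) = 2.

2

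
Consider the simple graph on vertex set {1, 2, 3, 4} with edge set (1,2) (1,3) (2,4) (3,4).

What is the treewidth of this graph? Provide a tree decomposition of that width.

The largest bag has 3 vertices, giving width 2; this decomposition certifies tw(G) ≤ 2. Since 2–4–3–1–2 is a cycle in G, G is not acyclic. Forests are exactly the graphs of treewidth ≤ 1, so tw(G) ≥ 2. Combining the bounds, tw(G) = 2.

Treewidth 2.
One optimal decomposition is:
Bags: B1 = {2, 3, 4}  B2 = {1, 2, 3}
Tree: B1–B2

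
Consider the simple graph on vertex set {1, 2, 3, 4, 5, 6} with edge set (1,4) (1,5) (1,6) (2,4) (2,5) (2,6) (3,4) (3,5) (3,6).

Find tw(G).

A width-3 tree decomposition is:
Bags: B1 = {1, 2, 3, 5}  B2 = {1, 2, 3, 6}  B3 = {1, 2, 3, 4}
Tree: B1–B2, B2–B3
Each bag holds 4 vertices, so the decomposition has width 3, which upper-bounds the treewidth. For the lower bound: the 4 vertex sets {2,5}, {1,6}, {3}, {4} are disjoint, each induces a connected subgraph, and every pair is joined by at least one edge of G. Contracting each set to a single vertex therefore yields K_{4} as a minor, and since treewidth is minor-monotone, tw(G) ≥ tw(K_{4}) = 3. Combining the bounds, tw(G) = 3.

3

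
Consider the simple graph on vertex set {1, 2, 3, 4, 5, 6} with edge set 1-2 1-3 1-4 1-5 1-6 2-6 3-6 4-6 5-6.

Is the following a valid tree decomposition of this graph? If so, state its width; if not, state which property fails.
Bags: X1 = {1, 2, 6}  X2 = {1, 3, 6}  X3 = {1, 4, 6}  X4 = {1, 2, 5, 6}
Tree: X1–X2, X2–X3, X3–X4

A tree decomposition must satisfy three properties: every vertex lies in some bag; for every edge, both endpoints lie together in some bag; and for every vertex, the bags containing it form a connected subtree. Here bags containing vertex 2 are not connected in the tree, so the decomposition is invalid.

No — bags containing vertex 2 are not connected in the tree.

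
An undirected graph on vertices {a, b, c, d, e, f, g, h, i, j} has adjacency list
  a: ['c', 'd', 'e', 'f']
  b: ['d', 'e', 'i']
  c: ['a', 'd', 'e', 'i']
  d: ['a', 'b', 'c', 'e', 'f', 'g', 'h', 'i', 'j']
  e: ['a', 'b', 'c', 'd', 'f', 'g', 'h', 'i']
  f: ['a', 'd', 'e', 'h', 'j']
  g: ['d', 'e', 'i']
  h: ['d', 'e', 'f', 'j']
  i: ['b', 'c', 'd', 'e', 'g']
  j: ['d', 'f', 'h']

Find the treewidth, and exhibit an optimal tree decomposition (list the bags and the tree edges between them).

Every bag has size at most 4, so the width is 4 − 1 = 3 and tw(G) ≤ 3. Conversely, {d, f, h, j} is a clique of size 4, and the vertices of any clique must share a bag in every tree decomposition; so some bag has ≥ 4 vertices and tw(G) ≥ 3. Hence tw(G) = 3 exactly.

Treewidth 3.
One such decomposition:
Bags: B1 = {a, d, e, f}  B2 = {a, c, d, e}  B3 = {d, e, f, h}  B4 = {d, f, h, j}  B5 = {c, d, e, i}  B6 = {d, e, g, i}  B7 = {b, d, e, i}
Tree: B1–B2, B1–B3, B3–B4, B2–B5, B5–B6, B5–B7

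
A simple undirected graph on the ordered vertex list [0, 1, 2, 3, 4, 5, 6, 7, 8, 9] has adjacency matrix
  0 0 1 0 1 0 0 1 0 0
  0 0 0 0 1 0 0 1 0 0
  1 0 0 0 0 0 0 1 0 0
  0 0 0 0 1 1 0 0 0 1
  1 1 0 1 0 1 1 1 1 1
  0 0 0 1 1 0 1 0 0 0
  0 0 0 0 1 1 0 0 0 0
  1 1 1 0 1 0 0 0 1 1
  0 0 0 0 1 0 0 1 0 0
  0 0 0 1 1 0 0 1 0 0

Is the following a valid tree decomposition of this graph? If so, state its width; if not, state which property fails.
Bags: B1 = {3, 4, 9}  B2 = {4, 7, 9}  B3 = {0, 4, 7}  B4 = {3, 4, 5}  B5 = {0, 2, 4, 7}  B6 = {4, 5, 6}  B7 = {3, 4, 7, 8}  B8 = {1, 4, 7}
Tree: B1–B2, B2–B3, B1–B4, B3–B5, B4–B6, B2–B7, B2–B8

No — bags containing vertex 3 are not connected in the tree.

A tree decomposition must satisfy three properties: every vertex lies in some bag; for every edge, both endpoints lie together in some bag; and for every vertex, the bags containing it form a connected subtree. Here bags containing vertex 3 are not connected in the tree, so the decomposition is invalid.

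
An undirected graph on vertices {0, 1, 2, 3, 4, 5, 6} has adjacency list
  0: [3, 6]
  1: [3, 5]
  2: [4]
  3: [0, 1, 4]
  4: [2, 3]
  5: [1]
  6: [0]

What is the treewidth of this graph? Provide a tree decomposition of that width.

The largest bag has 2 vertices, giving width 1; this decomposition certifies tw(G) ≤ 1. Any graph with an edge has treewidth ≥ 1, and G has the edge 3–4. Hence tw(G) = 1 exactly.

Treewidth 1.
One optimal decomposition is:
Bags: B1 = {3, 4}  B2 = {2, 4}  B3 = {1, 3}  B4 = {0, 3}  B5 = {0, 6}  B6 = {1, 5}
Tree: B1–B2, B1–B3, B3–B4, B4–B5, B3–B6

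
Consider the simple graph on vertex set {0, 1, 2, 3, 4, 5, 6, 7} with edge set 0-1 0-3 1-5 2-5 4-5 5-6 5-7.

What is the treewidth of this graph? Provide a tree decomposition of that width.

Every bag has size at most 2, so the width is 2 − 1 = 1 and tw(G) ≤ 1. Any graph with an edge has treewidth ≥ 1, and G has the edge 1–5. The upper and lower bounds meet at 1, so that is the treewidth.

Treewidth 1.
One optimal decomposition is:
Bags: B1 = {1, 5}  B2 = {5, 7}  B3 = {2, 5}  B4 = {0, 1}  B5 = {0, 3}  B6 = {4, 5}  B7 = {5, 6}
Tree: B1–B2, B1–B3, B1–B4, B4–B5, B3–B6, B6–B7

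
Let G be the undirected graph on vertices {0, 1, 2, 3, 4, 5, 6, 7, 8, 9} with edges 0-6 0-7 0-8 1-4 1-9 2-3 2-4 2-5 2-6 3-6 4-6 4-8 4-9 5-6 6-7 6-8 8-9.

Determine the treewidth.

A width-2 tree decomposition is:
Bags: B1 = {4, 6, 8}  B2 = {2, 4, 6}  B3 = {2, 3, 6}  B4 = {4, 8, 9}  B5 = {0, 6, 8}  B6 = {2, 5, 6}  B7 = {1, 4, 9}  B8 = {0, 6, 7}
Tree: B1–B2, B2–B3, B1–B4, B1–B5, B2–B6, B4–B7, B5–B8
The largest bag has 3 vertices, giving width 2; this decomposition certifies tw(G) ≤ 2. On the other hand G contains the 3-clique {1, 4, 9}. A clique must lie in a single bag of any decomposition, so no decomposition can have width below 2. The upper and lower bounds meet at 2, so that is the treewidth.

2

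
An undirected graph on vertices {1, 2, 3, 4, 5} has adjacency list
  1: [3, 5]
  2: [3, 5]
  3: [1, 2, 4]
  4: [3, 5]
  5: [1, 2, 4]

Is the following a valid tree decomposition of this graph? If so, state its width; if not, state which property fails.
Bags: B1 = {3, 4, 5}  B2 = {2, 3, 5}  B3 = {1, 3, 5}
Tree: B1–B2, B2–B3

Checking the three conditions: (i) the bags cover all of {1, 2, 3, 4, 5}; (ii) for each edge, some bag contains both endpoints; (iii) the bags containing any fixed vertex form a subtree. All hold, so the decomposition is valid with width 3 − 1 = 2.

Yes; width 2.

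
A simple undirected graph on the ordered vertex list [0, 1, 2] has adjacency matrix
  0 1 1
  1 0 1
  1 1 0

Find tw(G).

2

A width-2 tree decomposition is:
Bags: B1 = {0, 1, 2}
Tree: (single bag)
A single bag containing all 3 vertices is trivially a valid decomposition of width 2. Conversely, {0, 1, 2} is a clique of size 3, and the vertices of any clique must share a bag in every tree decomposition; so some bag has ≥ 3 vertices and tw(G) ≥ 2. The upper and lower bounds meet at 2, so that is the treewidth.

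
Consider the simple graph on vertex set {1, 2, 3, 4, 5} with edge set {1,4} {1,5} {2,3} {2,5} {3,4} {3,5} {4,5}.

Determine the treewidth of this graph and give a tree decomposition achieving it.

Each bag holds 3 vertices, so the decomposition has width 2, which upper-bounds the treewidth. On the other hand G contains the 3-clique {1, 4, 5}. A clique must lie in a single bag of any decomposition, so no decomposition can have width below 2. Combining the bounds, tw(G) = 2.

Treewidth 2.
One optimal decomposition is:
Bags: B1 = {3, 4, 5}  B2 = {2, 3, 5}  B3 = {1, 4, 5}
Tree: B1–B2, B1–B3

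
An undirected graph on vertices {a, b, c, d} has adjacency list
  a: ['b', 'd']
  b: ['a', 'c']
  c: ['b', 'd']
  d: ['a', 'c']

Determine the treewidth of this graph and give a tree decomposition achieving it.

Treewidth 2.
One such decomposition:
Bags: B1 = {b, c, d}  B2 = {a, b, d}
Tree: B1–B2

The largest bag has 3 vertices, giving width 2; this decomposition certifies tw(G) ≤ 2. The edges b–c–d–a–b form a cycle, so G is not a tree and its treewidth is at least 2. The upper and lower bounds meet at 2, so that is the treewidth.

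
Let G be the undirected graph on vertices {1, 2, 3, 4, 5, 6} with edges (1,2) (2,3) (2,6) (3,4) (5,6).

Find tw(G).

A width-1 tree decomposition is:
Bags: B1 = {2, 6}  B2 = {1, 2}  B3 = {5, 6}  B4 = {2, 3}  B5 = {3, 4}
Tree: B1–B2, B1–B3, B2–B4, B4–B5
The largest bag has 2 vertices, giving width 1; this decomposition certifies tw(G) ≤ 1. G has an edge, so its treewidth is at least 1. Hence tw(G) = 1 exactly.

1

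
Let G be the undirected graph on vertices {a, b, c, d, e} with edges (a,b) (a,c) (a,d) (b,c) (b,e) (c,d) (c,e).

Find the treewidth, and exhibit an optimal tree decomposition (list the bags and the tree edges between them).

Treewidth 2.
One such decomposition:
Bags: B1 = {a, b, c}  B2 = {b, c, e}  B3 = {a, c, d}
Tree: B1–B2, B1–B3

Every bag has size at most 3, so the width is 3 − 1 = 2 and tw(G) ≤ 2. Conversely, {b, c, e} is a clique of size 3, and the vertices of any clique must share a bag in every tree decomposition; so some bag has ≥ 3 vertices and tw(G) ≥ 2. Therefore the treewidth is 2.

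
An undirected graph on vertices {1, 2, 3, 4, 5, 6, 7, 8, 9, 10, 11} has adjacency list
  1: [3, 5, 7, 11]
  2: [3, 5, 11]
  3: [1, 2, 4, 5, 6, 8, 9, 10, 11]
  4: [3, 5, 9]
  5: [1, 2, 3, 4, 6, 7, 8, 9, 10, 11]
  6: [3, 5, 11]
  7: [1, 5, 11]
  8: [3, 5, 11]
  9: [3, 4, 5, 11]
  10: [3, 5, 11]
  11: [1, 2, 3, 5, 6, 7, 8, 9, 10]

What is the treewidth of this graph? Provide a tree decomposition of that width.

Each bag holds 4 vertices, so the decomposition has width 3, which upper-bounds the treewidth. On the other hand G contains the 4-clique {1, 3, 5, 11}. A clique must lie in a single bag of any decomposition, so no decomposition can have width below 3. Hence tw(G) = 3 exactly.

Treewidth 3.
Bags: B1 = {3, 5, 9, 11}  B2 = {3, 5, 10, 11}  B3 = {1, 3, 5, 11}  B4 = {3, 5, 8, 11}  B5 = {3, 5, 6, 11}  B6 = {1, 5, 7, 11}  B7 = {3, 4, 5, 9}  B8 = {2, 3, 5, 11}
Tree: B1–B2, B2–B3, B3–B4, B1–B5, B3–B6, B1–B7, B3–B8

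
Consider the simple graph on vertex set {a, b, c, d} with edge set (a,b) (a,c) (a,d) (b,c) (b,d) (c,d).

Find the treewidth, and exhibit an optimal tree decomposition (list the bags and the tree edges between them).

With just one bag of size 4, the width is 4 − 1 = 3, so tw(G) ≤ 3. Conversely, {a, b, c, d} is a clique of size 4, and the vertices of any clique must share a bag in every tree decomposition; so some bag has ≥ 4 vertices and tw(G) ≥ 3. Combining the bounds, tw(G) = 3.

Treewidth 3.
One such decomposition:
Bags: B1 = {a, b, c, d}
Tree: (single bag)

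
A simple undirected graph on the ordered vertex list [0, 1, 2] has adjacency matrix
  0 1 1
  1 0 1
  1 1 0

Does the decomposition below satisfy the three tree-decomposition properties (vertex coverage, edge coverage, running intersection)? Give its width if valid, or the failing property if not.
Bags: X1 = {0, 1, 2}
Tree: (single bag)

Yes; width 2.

Checking the three conditions: (i) the bags cover all of {0, 1, 2}; (ii) for each edge, some bag contains both endpoints; (iii) the bags containing any fixed vertex form a subtree. All hold, so the decomposition is valid with width 3 − 1 = 2.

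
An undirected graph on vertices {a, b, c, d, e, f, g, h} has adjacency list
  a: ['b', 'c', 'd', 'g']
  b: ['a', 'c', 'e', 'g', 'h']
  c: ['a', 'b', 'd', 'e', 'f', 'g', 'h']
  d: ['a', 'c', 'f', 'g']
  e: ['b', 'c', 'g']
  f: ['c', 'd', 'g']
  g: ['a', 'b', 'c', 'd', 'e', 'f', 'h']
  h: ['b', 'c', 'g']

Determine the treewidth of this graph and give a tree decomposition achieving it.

The largest bag has 4 vertices, giving width 3; this decomposition certifies tw(G) ≤ 3. For the lower bound, the 4 vertices {c, d, f, g} are pairwise adjacent, and any tree decomposition puts a clique entirely inside one bag — forcing width ≥ 3. The upper and lower bounds meet at 3, so that is the treewidth.

Treewidth 3.
Bags: B1 = {a, b, c, g}  B2 = {a, c, d, g}  B3 = {b, c, e, g}  B4 = {b, c, g, h}  B5 = {c, d, f, g}
Tree: B1–B2, B1–B3, B3–B4, B2–B5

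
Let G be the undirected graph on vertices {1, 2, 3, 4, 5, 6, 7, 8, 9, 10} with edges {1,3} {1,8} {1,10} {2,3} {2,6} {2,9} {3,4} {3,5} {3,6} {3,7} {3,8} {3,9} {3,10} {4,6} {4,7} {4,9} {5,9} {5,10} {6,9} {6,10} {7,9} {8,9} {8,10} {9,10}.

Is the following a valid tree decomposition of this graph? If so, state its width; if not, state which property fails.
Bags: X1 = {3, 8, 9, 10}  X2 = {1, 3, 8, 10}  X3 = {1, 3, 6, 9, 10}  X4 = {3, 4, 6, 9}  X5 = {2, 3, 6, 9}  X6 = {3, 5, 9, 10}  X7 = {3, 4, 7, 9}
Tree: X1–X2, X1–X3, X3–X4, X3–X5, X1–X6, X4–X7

No — bags containing vertex 1 are not connected in the tree.

A tree decomposition must satisfy three properties: every vertex lies in some bag; for every edge, both endpoints lie together in some bag; and for every vertex, the bags containing it form a connected subtree. Here bags containing vertex 1 are not connected in the tree, so the decomposition is invalid.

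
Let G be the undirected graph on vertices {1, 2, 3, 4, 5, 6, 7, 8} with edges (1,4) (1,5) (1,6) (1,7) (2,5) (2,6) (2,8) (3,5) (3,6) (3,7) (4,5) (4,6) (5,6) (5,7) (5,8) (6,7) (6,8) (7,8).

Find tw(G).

3

A width-3 tree decomposition is:
Bags: B1 = {1, 5, 6, 7}  B2 = {1, 4, 5, 6}  B3 = {5, 6, 7, 8}  B4 = {2, 5, 6, 8}  B5 = {3, 5, 6, 7}
Tree: B1–B2, B1–B3, B3–B4, B1–B5
The largest bag has 4 vertices, giving width 3; this decomposition certifies tw(G) ≤ 3. On the other hand G contains the 4-clique {2, 5, 6, 8}. A clique must lie in a single bag of any decomposition, so no decomposition can have width below 3. Therefore the treewidth is 3.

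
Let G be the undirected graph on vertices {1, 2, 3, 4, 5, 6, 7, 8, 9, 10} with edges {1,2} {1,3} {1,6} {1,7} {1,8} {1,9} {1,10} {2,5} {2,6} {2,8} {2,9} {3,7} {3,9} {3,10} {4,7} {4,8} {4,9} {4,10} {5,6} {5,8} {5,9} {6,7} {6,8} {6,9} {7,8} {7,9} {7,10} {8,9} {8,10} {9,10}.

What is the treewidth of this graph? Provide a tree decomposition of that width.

Treewidth 4.
One such decomposition:
Bags: B1 = {1, 7, 8, 9, 10}  B2 = {1, 6, 7, 8, 9}  B3 = {4, 7, 8, 9, 10}  B4 = {1, 3, 7, 9, 10}  B5 = {1, 2, 6, 8, 9}  B6 = {2, 5, 6, 8, 9}
Tree: B1–B2, B1–B3, B1–B4, B2–B5, B5–B6

Every bag has size at most 5, so the width is 5 − 1 = 4 and tw(G) ≤ 4. On the other hand G contains the 5-clique {1, 7, 8, 9, 10}. A clique must lie in a single bag of any decomposition, so no decomposition can have width below 4. Therefore the treewidth is 4.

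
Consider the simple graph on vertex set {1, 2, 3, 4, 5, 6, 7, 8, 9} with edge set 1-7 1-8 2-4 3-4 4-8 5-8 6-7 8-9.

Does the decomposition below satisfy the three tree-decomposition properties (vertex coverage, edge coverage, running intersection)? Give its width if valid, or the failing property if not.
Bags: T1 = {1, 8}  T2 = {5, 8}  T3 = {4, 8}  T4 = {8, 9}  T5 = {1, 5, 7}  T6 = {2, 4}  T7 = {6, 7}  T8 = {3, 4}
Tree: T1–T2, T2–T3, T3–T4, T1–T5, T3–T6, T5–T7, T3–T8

No — bags containing vertex 5 are not connected in the tree.

A tree decomposition must satisfy three properties: every vertex lies in some bag; for every edge, both endpoints lie together in some bag; and for every vertex, the bags containing it form a connected subtree. Here bags containing vertex 5 are not connected in the tree, so the decomposition is invalid.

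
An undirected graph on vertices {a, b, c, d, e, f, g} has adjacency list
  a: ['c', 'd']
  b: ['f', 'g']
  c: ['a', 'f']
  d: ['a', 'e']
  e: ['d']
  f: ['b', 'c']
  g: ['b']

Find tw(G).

1

A width-1 tree decomposition is:
Bags: B1 = {d, e}  B2 = {a, d}  B3 = {a, c}  B4 = {c, f}  B5 = {b, f}  B6 = {b, g}
Tree: B1–B2, B2–B3, B3–B4, B4–B5, B5–B6
Every bag has size at most 2, so the width is 2 − 1 = 1 and tw(G) ≤ 1. G has an edge, so its treewidth is at least 1. Combining the bounds, tw(G) = 1.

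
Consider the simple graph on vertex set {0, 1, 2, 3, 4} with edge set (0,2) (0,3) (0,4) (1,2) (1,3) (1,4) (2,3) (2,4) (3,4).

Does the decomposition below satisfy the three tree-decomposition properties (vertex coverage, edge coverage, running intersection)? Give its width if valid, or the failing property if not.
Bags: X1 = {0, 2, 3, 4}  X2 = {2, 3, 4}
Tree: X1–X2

A tree decomposition must satisfy three properties: every vertex lies in some bag; for every edge, both endpoints lie together in some bag; and for every vertex, the bags containing it form a connected subtree. Here vertex 1 appears in no bag, so the decomposition is invalid.

No — vertex 1 appears in no bag.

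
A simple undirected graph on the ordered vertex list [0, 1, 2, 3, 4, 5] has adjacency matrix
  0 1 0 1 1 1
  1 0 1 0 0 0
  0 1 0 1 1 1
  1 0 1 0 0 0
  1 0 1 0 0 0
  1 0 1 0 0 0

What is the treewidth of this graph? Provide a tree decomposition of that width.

Treewidth 2.
One optimal decomposition is:
Bags: B1 = {0, 2, 4}  B2 = {0, 2, 5}  B3 = {0, 1, 2}  B4 = {0, 2, 3}
Tree: B1–B2, B2–B3, B3–B4

Each bag holds 3 vertices, so the decomposition has width 2, which upper-bounds the treewidth. For the lower bound, G contains the cycle 2–4–0–5–2, so G is not a forest; only forests have treewidth ≤ 1, hence tw(G) ≥ 2. The upper and lower bounds meet at 2, so that is the treewidth.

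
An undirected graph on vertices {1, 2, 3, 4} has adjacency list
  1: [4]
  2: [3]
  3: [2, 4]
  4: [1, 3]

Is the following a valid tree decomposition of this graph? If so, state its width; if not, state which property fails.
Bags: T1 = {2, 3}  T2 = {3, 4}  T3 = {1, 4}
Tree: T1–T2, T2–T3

Checking the three conditions: (i) the bags cover all of {1, 2, 3, 4}; (ii) for each edge, some bag contains both endpoints; (iii) the bags containing any fixed vertex form a subtree. All hold, so the decomposition is valid with width 2 − 1 = 1.

Yes; width 1.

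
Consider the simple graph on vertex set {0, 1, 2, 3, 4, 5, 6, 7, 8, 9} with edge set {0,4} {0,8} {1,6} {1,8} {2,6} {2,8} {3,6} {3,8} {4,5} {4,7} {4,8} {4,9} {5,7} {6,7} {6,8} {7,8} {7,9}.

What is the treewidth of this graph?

A width-2 tree decomposition is:
Bags: B1 = {0, 4, 8}  B2 = {4, 7, 8}  B3 = {4, 5, 7}  B4 = {4, 7, 9}  B5 = {6, 7, 8}  B6 = {2, 6, 8}  B7 = {3, 6, 8}  B8 = {1, 6, 8}
Tree: B1–B2, B2–B3, B2–B4, B2–B5, B5–B6, B6–B7, B6–B8
Each bag holds 3 vertices, so the decomposition has width 2, which upper-bounds the treewidth. For the lower bound, the 3 vertices {0, 4, 8} are pairwise adjacent, and any tree decomposition puts a clique entirely inside one bag — forcing width ≥ 2. Combining the bounds, tw(G) = 2.

2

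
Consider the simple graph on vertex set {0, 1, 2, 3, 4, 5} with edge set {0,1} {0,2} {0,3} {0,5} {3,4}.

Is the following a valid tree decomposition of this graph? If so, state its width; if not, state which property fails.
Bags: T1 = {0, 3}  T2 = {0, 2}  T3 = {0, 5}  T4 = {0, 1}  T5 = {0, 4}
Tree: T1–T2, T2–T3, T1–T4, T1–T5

No — edge (3,4) lies in no bag.

A tree decomposition must satisfy three properties: every vertex lies in some bag; for every edge, both endpoints lie together in some bag; and for every vertex, the bags containing it form a connected subtree. Here edge (3,4) lies in no bag, so the decomposition is invalid.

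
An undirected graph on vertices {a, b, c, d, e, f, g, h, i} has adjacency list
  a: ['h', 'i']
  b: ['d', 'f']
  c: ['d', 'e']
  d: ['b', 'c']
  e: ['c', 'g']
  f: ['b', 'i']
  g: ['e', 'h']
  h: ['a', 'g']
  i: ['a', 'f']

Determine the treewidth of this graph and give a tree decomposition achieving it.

Treewidth 2.
Bags: B1 = {b, d, f}  B2 = {c, d, f}  B3 = {c, e, f}  B4 = {e, f, g}  B5 = {f, g, h}  B6 = {a, f, h}  B7 = {a, f, i}
Tree: B1–B2, B2–B3, B3–B4, B4–B5, B5–B6, B6–B7

The largest bag has 3 vertices, giving width 2; this decomposition certifies tw(G) ≤ 2. For the lower bound, G contains the cycle f–b–d–c–e–g–h–a–i–f, so G is not a forest; only forests have treewidth ≤ 1, hence tw(G) ≥ 2. Therefore the treewidth is 2.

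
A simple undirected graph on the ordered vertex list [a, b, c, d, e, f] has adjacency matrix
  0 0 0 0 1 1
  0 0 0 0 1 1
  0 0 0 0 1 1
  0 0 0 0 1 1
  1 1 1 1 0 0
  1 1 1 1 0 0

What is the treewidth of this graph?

2

A width-2 tree decomposition is:
Bags: B1 = {d, e, f}  B2 = {c, e, f}  B3 = {b, e, f}  B4 = {a, e, f}
Tree: B1–B2, B2–B3, B3–B4
Each bag holds 3 vertices, so the decomposition has width 2, which upper-bounds the treewidth. For the lower bound, G contains the cycle d–e–c–f–d, so G is not a forest; only forests have treewidth ≤ 1, hence tw(G) ≥ 2. Hence tw(G) = 2 exactly.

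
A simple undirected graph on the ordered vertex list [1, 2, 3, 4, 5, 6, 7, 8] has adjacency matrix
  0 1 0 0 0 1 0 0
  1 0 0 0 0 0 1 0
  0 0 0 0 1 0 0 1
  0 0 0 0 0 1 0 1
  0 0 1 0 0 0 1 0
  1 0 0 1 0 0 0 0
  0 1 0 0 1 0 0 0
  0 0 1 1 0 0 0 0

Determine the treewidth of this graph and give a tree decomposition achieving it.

Treewidth 2.
Bags: B1 = {3, 4, 8}  B2 = {3, 4, 5}  B3 = {4, 5, 7}  B4 = {2, 4, 7}  B5 = {1, 2, 4}  B6 = {1, 4, 6}
Tree: B1–B2, B2–B3, B3–B4, B4–B5, B5–B6

Every bag has size at most 3, so the width is 3 − 1 = 2 and tw(G) ≤ 2. For the lower bound, G contains the cycle 4–8–3–5–7–2–1–6–4, so G is not a forest; only forests have treewidth ≤ 1, hence tw(G) ≥ 2. The upper and lower bounds meet at 2, so that is the treewidth.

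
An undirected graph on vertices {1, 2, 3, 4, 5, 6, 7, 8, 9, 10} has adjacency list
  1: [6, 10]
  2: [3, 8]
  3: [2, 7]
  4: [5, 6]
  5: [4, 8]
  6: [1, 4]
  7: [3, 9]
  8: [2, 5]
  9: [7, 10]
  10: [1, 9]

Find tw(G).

A width-2 tree decomposition is:
Bags: B1 = {4, 5, 8}  B2 = {2, 4, 8}  B3 = {2, 3, 4}  B4 = {3, 4, 7}  B5 = {4, 7, 9}  B6 = {4, 9, 10}  B7 = {1, 4, 10}  B8 = {1, 4, 6}
Tree: B1–B2, B2–B3, B3–B4, B4–B5, B5–B6, B6–B7, B7–B8
The largest bag has 3 vertices, giving width 2; this decomposition certifies tw(G) ≤ 2. For the lower bound, G contains the cycle 4–5–8–2–3–7–9–10–1–6–4, so G is not a forest; only forests have treewidth ≤ 1, hence tw(G) ≥ 2. The upper and lower bounds meet at 2, so that is the treewidth.

2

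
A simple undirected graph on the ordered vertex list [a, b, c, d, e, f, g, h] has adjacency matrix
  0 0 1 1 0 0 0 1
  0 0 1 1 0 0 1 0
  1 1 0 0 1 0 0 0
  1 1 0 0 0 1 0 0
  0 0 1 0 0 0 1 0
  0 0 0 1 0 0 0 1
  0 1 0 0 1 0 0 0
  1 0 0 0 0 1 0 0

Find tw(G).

2

A width-2 tree decomposition is:
Bags: B1 = {b, e, g}  B2 = {b, c, e}  B3 = {b, c, d}  B4 = {a, c, d}  B5 = {a, d, f}  B6 = {a, f, h}
Tree: B1–B2, B2–B3, B3–B4, B4–B5, B5–B6
Every bag has size at most 3, so the width is 3 − 1 = 2 and tw(G) ≤ 2. For the lower bound, G contains the cycle g–e–c–b–g, so G is not a forest; only forests have treewidth ≤ 1, hence tw(G) ≥ 2. Hence tw(G) = 2 exactly.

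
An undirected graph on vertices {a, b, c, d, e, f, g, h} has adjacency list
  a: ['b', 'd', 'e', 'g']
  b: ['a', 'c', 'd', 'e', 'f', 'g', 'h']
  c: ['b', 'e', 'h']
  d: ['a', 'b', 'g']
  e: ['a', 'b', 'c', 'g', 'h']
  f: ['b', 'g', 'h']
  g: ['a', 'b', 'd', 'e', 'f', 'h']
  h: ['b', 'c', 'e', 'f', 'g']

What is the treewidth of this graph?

3

A width-3 tree decomposition is:
Bags: B1 = {a, b, d, g}  B2 = {a, b, e, g}  B3 = {b, e, g, h}  B4 = {b, f, g, h}  B5 = {b, c, e, h}
Tree: B1–B2, B2–B3, B3–B4, B3–B5
Each bag holds 4 vertices, so the decomposition has width 3, which upper-bounds the treewidth. Conversely, {a, b, d, g} is a clique of size 4, and the vertices of any clique must share a bag in every tree decomposition; so some bag has ≥ 4 vertices and tw(G) ≥ 3. The upper and lower bounds meet at 3, so that is the treewidth.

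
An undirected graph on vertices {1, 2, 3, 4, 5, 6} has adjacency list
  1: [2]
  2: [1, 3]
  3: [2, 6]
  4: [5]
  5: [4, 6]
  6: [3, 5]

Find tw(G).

A width-1 tree decomposition is:
Bags: B1 = {4, 5}  B2 = {5, 6}  B3 = {3, 6}  B4 = {2, 3}  B5 = {1, 2}
Tree: B1–B2, B2–B3, B3–B4, B4–B5
Each bag holds 2 vertices, so the decomposition has width 1, which upper-bounds the treewidth. G has an edge, so its treewidth is at least 1. The upper and lower bounds meet at 1, so that is the treewidth.

1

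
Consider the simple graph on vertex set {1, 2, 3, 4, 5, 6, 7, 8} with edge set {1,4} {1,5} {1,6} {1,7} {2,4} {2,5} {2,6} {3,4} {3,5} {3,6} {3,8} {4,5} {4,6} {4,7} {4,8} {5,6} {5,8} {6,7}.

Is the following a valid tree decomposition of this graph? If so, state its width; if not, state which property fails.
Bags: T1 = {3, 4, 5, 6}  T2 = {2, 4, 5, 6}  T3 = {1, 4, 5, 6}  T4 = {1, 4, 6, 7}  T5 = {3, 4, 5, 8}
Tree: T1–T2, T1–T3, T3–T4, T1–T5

Checking the three conditions: (i) the bags cover all of {1, 2, 3, 4, 5, 6, 7, 8}; (ii) for each edge, some bag contains both endpoints; (iii) the bags containing any fixed vertex form a subtree. All hold, so the decomposition is valid with width 4 − 1 = 3.

Yes; width 3.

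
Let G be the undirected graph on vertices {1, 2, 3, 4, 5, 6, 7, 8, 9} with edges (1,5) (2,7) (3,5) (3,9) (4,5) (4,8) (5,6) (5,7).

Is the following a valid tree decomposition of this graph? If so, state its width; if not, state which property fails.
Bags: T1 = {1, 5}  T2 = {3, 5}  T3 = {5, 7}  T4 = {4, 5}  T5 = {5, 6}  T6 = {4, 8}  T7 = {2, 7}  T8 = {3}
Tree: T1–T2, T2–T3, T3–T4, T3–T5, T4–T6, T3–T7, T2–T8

A tree decomposition must satisfy three properties: every vertex lies in some bag; for every edge, both endpoints lie together in some bag; and for every vertex, the bags containing it form a connected subtree. Here vertex 9 appears in no bag, so the decomposition is invalid.

No — vertex 9 appears in no bag.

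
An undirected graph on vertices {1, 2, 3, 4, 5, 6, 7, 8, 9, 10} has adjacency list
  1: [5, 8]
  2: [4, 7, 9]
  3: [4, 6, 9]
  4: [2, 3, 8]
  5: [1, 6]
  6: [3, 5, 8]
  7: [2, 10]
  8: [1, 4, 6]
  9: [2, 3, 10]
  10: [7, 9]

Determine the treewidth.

2

A width-2 tree decomposition is:
Bags: B1 = {1, 5, 8}  B2 = {5, 6, 8}  B3 = {4, 6, 8}  B4 = {3, 4, 6}  B5 = {2, 3, 4}  B6 = {2, 3, 9}  B7 = {2, 7, 9}  B8 = {7, 9, 10}
Tree: B1–B2, B2–B3, B3–B4, B4–B5, B5–B6, B6–B7, B7–B8
Every bag has size at most 3, so the width is 3 − 1 = 2 and tw(G) ≤ 2. Since 1–5–6–8–1 is a cycle in G, G is not acyclic. Forests are exactly the graphs of treewidth ≤ 1, so tw(G) ≥ 2. The upper and lower bounds meet at 2, so that is the treewidth.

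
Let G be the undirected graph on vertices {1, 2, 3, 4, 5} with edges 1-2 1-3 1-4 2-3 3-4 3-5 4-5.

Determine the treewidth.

2

A width-2 tree decomposition is:
Bags: B1 = {1, 2, 3}  B2 = {1, 3, 4}  B3 = {3, 4, 5}
Tree: B1–B2, B2–B3
The largest bag has 3 vertices, giving width 2; this decomposition certifies tw(G) ≤ 2. Conversely, {1, 2, 3} is a clique of size 3, and the vertices of any clique must share a bag in every tree decomposition; so some bag has ≥ 3 vertices and tw(G) ≥ 2. Combining the bounds, tw(G) = 2.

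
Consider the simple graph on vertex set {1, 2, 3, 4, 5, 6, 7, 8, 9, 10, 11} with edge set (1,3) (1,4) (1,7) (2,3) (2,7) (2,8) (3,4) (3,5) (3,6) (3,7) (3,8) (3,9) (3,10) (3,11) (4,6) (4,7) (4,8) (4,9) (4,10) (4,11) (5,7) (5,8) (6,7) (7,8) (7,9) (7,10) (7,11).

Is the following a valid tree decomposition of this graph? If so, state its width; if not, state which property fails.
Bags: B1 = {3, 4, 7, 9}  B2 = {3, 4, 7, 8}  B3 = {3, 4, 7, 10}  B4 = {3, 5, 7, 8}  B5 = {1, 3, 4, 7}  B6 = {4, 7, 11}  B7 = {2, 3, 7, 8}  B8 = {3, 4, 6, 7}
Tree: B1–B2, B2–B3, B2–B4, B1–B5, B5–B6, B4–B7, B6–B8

A tree decomposition must satisfy three properties: every vertex lies in some bag; for every edge, both endpoints lie together in some bag; and for every vertex, the bags containing it form a connected subtree. Here edge (3,11) lies in no bag, so the decomposition is invalid.

No — edge (3,11) lies in no bag.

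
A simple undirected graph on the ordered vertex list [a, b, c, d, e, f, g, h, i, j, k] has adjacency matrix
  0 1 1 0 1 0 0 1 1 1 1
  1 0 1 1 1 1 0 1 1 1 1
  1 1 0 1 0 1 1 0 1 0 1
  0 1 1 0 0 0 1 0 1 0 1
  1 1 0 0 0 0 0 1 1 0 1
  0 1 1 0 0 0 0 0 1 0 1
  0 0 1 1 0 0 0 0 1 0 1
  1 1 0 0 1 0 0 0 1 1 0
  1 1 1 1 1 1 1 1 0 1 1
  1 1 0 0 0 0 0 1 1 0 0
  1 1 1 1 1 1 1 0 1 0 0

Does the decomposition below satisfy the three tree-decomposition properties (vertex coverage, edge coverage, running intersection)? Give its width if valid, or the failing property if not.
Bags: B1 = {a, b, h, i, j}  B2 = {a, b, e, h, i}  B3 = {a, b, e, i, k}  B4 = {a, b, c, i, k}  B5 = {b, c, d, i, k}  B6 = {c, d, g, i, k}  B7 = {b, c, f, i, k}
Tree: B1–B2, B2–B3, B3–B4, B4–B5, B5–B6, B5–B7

Yes; width 4.

Checking the three conditions: (i) the bags cover all of {a, b, c, d, e, f, g, h, i, j, k}; (ii) for each edge, some bag contains both endpoints; (iii) the bags containing any fixed vertex form a subtree. All hold, so the decomposition is valid with width 5 − 1 = 4.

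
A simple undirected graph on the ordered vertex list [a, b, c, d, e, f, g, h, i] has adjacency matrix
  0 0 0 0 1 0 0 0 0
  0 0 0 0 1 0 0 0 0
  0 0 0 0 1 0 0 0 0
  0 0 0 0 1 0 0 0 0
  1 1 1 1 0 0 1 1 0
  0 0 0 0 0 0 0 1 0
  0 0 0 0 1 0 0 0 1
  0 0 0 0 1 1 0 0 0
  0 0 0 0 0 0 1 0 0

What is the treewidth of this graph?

A width-1 tree decomposition is:
Bags: B1 = {b, e}  B2 = {c, e}  B3 = {d, e}  B4 = {e, g}  B5 = {g, i}  B6 = {e, h}  B7 = {f, h}  B8 = {a, e}
Tree: B1–B2, B1–B3, B1–B4, B4–B5, B4–B6, B6–B7, B6–B8
Each bag holds 2 vertices, so the decomposition has width 1, which upper-bounds the treewidth. G has an edge, so its treewidth is at least 1. The upper and lower bounds meet at 1, so that is the treewidth.

1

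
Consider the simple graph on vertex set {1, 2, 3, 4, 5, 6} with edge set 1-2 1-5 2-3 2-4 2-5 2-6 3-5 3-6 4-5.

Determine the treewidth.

2

A width-2 tree decomposition is:
Bags: B1 = {2, 3, 5}  B2 = {2, 3, 6}  B3 = {2, 4, 5}  B4 = {1, 2, 5}
Tree: B1–B2, B1–B3, B1–B4
Each bag holds 3 vertices, so the decomposition has width 2, which upper-bounds the treewidth. On the other hand G contains the 3-clique {1, 2, 5}. A clique must lie in a single bag of any decomposition, so no decomposition can have width below 2. Combining the bounds, tw(G) = 2.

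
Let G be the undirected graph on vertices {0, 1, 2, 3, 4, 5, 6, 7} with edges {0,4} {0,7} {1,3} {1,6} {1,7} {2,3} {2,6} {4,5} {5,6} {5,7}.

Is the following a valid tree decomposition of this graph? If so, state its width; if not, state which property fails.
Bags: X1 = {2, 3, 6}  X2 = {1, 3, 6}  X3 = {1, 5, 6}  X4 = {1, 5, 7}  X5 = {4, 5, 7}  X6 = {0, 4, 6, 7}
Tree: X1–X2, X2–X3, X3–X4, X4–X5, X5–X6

A tree decomposition must satisfy three properties: every vertex lies in some bag; for every edge, both endpoints lie together in some bag; and for every vertex, the bags containing it form a connected subtree. Here bags containing vertex 6 are not connected in the tree, so the decomposition is invalid.

No — bags containing vertex 6 are not connected in the tree.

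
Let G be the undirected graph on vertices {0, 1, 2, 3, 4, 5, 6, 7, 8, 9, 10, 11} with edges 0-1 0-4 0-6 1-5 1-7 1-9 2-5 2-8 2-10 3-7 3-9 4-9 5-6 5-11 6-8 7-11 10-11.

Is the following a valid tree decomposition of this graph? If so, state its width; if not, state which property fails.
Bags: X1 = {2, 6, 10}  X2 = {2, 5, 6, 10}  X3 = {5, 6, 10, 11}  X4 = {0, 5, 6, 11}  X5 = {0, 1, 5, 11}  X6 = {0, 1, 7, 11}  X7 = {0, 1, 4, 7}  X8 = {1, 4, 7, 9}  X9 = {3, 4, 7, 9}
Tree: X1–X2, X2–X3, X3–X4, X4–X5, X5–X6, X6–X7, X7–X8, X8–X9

No — vertex 8 appears in no bag.

A tree decomposition must satisfy three properties: every vertex lies in some bag; for every edge, both endpoints lie together in some bag; and for every vertex, the bags containing it form a connected subtree. Here vertex 8 appears in no bag, so the decomposition is invalid.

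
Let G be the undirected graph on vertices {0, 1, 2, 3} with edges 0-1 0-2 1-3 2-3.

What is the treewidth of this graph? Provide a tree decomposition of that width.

Treewidth 2.
One optimal decomposition is:
Bags: B1 = {0, 1, 2}  B2 = {1, 2, 3}
Tree: B1–B2

Each bag holds 3 vertices, so the decomposition has width 2, which upper-bounds the treewidth. Since 1–0–2–3–1 is a cycle in G, G is not acyclic. Forests are exactly the graphs of treewidth ≤ 1, so tw(G) ≥ 2. Combining the bounds, tw(G) = 2.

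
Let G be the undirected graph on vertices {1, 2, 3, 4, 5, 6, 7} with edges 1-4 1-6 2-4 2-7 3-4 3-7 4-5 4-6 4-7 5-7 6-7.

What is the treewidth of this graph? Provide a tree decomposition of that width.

Each bag holds 3 vertices, so the decomposition has width 2, which upper-bounds the treewidth. On the other hand G contains the 3-clique {1, 4, 6}. A clique must lie in a single bag of any decomposition, so no decomposition can have width below 2. The upper and lower bounds meet at 2, so that is the treewidth.

Treewidth 2.
Bags: B1 = {4, 6, 7}  B2 = {1, 4, 6}  B3 = {4, 5, 7}  B4 = {3, 4, 7}  B5 = {2, 4, 7}
Tree: B1–B2, B1–B3, B3–B4, B4–B5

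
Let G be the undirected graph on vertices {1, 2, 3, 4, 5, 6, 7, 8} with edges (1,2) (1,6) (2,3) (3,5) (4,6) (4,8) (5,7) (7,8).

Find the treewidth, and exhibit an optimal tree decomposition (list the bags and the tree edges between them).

Treewidth 2.
Bags: B1 = {4, 7, 8}  B2 = {4, 5, 7}  B3 = {3, 4, 5}  B4 = {2, 3, 4}  B5 = {1, 2, 4}  B6 = {1, 4, 6}
Tree: B1–B2, B2–B3, B3–B4, B4–B5, B5–B6

Every bag has size at most 3, so the width is 3 − 1 = 2 and tw(G) ≤ 2. Since 4–8–7–5–3–2–1–6–4 is a cycle in G, G is not acyclic. Forests are exactly the graphs of treewidth ≤ 1, so tw(G) ≥ 2. Hence tw(G) = 2 exactly.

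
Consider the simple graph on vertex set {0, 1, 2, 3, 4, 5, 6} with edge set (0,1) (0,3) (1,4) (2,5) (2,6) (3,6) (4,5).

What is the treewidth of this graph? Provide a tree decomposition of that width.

Treewidth 2.
Bags: B1 = {2, 3, 6}  B2 = {2, 3, 5}  B3 = {3, 4, 5}  B4 = {1, 3, 4}  B5 = {0, 1, 3}
Tree: B1–B2, B2–B3, B3–B4, B4–B5

Each bag holds 3 vertices, so the decomposition has width 2, which upper-bounds the treewidth. The edges 3–6–2–5–4–1–0–3 form a cycle, so G is not a tree and its treewidth is at least 2. Hence tw(G) = 2 exactly.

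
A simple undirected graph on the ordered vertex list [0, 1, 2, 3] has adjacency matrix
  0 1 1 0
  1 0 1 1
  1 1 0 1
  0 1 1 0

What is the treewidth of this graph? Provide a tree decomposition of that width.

Treewidth 2.
One optimal decomposition is:
Bags: B1 = {0, 1, 2}  B2 = {1, 2, 3}
Tree: B1–B2

The largest bag has 3 vertices, giving width 2; this decomposition certifies tw(G) ≤ 2. On the other hand G contains the 3-clique {0, 1, 2}. A clique must lie in a single bag of any decomposition, so no decomposition can have width below 2. The upper and lower bounds meet at 2, so that is the treewidth.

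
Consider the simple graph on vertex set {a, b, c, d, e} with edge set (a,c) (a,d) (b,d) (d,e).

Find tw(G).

1

A width-1 tree decomposition is:
Bags: B1 = {a, d}  B2 = {a, c}  B3 = {b, d}  B4 = {d, e}
Tree: B1–B2, B1–B3, B3–B4
Each bag holds 2 vertices, so the decomposition has width 1, which upper-bounds the treewidth. G has an edge, so its treewidth is at least 1. Hence tw(G) = 1 exactly.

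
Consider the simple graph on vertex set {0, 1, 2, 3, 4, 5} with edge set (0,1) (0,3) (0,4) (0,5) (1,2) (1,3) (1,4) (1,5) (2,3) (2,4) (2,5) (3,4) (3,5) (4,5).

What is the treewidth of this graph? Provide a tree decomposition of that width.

Treewidth 4.
Bags: B1 = {1, 2, 3, 4, 5}  B2 = {0, 1, 3, 4, 5}
Tree: B1–B2

The largest bag has 5 vertices, giving width 4; this decomposition certifies tw(G) ≤ 4. Conversely, {0, 1, 3, 4, 5} is a clique of size 5, and the vertices of any clique must share a bag in every tree decomposition; so some bag has ≥ 5 vertices and tw(G) ≥ 4. The upper and lower bounds meet at 4, so that is the treewidth.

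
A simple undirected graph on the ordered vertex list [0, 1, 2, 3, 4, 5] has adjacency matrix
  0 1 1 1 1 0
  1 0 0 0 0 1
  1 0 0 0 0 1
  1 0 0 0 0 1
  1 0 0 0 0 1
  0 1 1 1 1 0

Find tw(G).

2

A width-2 tree decomposition is:
Bags: B1 = {0, 4, 5}  B2 = {0, 3, 5}  B3 = {0, 1, 5}  B4 = {0, 2, 5}
Tree: B1–B2, B2–B3, B3–B4
The largest bag has 3 vertices, giving width 2; this decomposition certifies tw(G) ≤ 2. For the lower bound, G contains the cycle 5–4–0–3–5, so G is not a forest; only forests have treewidth ≤ 1, hence tw(G) ≥ 2. Combining the bounds, tw(G) = 2.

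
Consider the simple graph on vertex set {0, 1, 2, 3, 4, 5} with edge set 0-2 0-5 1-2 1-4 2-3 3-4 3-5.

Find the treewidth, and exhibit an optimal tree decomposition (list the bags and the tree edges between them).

The largest bag has 3 vertices, giving width 2; this decomposition certifies tw(G) ≤ 2. The edges 0–5–3–2–0 form a cycle, so G is not a tree and its treewidth is at least 2. Hence tw(G) = 2 exactly.

Treewidth 2.
One optimal decomposition is:
Bags: B1 = {0, 2, 5}  B2 = {2, 3, 5}  B3 = {1, 2, 3}  B4 = {1, 3, 4}
Tree: B1–B2, B2–B3, B3–B4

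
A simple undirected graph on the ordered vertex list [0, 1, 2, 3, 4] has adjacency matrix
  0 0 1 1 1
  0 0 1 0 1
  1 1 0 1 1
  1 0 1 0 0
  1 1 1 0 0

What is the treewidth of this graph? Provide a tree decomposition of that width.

Every bag has size at most 3, so the width is 3 − 1 = 2 and tw(G) ≤ 2. Conversely, {0, 2, 3} is a clique of size 3, and the vertices of any clique must share a bag in every tree decomposition; so some bag has ≥ 3 vertices and tw(G) ≥ 2. The upper and lower bounds meet at 2, so that is the treewidth.

Treewidth 2.
One optimal decomposition is:
Bags: B1 = {0, 2, 4}  B2 = {1, 2, 4}  B3 = {0, 2, 3}
Tree: B1–B2, B1–B3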